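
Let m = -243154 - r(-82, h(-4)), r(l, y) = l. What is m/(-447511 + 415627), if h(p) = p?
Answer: 20256/2657 ≈ 7.6236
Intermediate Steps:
m = -243072 (m = -243154 - 1*(-82) = -243154 + 82 = -243072)
m/(-447511 + 415627) = -243072/(-447511 + 415627) = -243072/(-31884) = -243072*(-1/31884) = 20256/2657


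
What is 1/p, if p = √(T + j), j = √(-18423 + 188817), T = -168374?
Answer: -I/√(168374 - √170394) ≈ -0.00244*I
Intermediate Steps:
j = √170394 ≈ 412.79
p = √(-168374 + √170394) ≈ 409.83*I
1/p = 1/(√(-168374 + √170394)) = (-168374 + √170394)^(-½)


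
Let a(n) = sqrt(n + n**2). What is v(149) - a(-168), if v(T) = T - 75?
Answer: 74 - 2*sqrt(7014) ≈ -93.499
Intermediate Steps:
v(T) = -75 + T
v(149) - a(-168) = (-75 + 149) - sqrt(-168*(1 - 168)) = 74 - sqrt(-168*(-167)) = 74 - sqrt(28056) = 74 - 2*sqrt(7014)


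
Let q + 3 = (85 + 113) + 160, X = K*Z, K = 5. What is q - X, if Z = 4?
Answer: 335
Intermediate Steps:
X = 20 (X = 5*4 = 20)
q = 355 (q = -3 + ((85 + 113) + 160) = -3 + (198 + 160) = -3 + 358 = 355)
q - X = 355 - 1*20 = 355 - 20 = 335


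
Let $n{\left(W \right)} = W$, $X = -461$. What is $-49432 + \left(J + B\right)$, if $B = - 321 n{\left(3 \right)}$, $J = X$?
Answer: $-50856$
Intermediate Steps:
$J = -461$
$B = -963$ ($B = \left(-321\right) 3 = -963$)
$-49432 + \left(J + B\right) = -49432 - 1424 = -50856$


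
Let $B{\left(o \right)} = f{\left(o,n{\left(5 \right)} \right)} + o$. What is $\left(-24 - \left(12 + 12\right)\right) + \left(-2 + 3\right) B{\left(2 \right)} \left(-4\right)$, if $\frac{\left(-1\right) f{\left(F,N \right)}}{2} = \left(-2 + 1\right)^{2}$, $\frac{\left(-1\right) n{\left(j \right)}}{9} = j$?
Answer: $-48$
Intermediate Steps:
$n{\left(j \right)} = - 9 j$
$f{\left(F,N \right)} = -2$ ($f{\left(F,N \right)} = - 2 \left(-2 + 1\right)^{2} = - 2 \left(-1\right)^{2} = \left(-2\right) 1 = -2$)
$B{\left(o \right)} = -2 + o$
$\left(-24 - \left(12 + 12\right)\right) + \left(-2 + 3\right) B{\left(2 \right)} \left(-4\right) = \left(-24 - \left(12 + 12\right)\right) + \left(-2 + 3\right) \left(-2 + 2\right) \left(-4\right) = \left(-24 - 24\right) + 1 \cdot 0 \left(-4\right) = \left(-24 - 24\right) + 0 \left(-4\right) = -48 + 0 = -48$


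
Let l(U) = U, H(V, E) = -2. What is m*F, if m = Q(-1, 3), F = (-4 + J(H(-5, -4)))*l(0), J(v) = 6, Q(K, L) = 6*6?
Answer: 0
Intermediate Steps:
Q(K, L) = 36
F = 0 (F = (-4 + 6)*0 = 2*0 = 0)
m = 36
m*F = 36*0 = 0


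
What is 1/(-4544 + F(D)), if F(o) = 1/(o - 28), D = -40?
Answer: -68/308993 ≈ -0.00022007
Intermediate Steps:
F(o) = 1/(-28 + o)
1/(-4544 + F(D)) = 1/(-4544 + 1/(-28 - 40)) = 1/(-4544 + 1/(-68)) = 1/(-4544 - 1/68) = 1/(-308993/68) = -68/308993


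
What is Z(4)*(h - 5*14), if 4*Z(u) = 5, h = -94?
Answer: -205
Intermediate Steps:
Z(u) = 5/4 (Z(u) = (1/4)*5 = 5/4)
Z(4)*(h - 5*14) = 5*(-94 - 5*14)/4 = 5*(-94 - 70)/4 = (5/4)*(-164) = -205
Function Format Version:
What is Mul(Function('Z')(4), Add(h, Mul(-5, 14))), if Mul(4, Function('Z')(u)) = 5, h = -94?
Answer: -205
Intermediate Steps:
Function('Z')(u) = Rational(5, 4) (Function('Z')(u) = Mul(Rational(1, 4), 5) = Rational(5, 4))
Mul(Function('Z')(4), Add(h, Mul(-5, 14))) = Mul(Rational(5, 4), Add(-94, Mul(-5, 14))) = Mul(Rational(5, 4), Add(-94, -70)) = Mul(Rational(5, 4), -164) = -205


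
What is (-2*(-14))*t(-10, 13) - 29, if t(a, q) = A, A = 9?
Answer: 223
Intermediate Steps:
t(a, q) = 9
(-2*(-14))*t(-10, 13) - 29 = -2*(-14)*9 - 29 = 28*9 - 29 = 252 - 29 = 223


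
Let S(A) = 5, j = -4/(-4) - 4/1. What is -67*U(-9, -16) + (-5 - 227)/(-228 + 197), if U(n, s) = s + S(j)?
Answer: 23079/31 ≈ 744.48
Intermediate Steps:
j = -3 (j = -4*(-¼) - 4*1 = 1 - 4 = -3)
U(n, s) = 5 + s (U(n, s) = s + 5 = 5 + s)
-67*U(-9, -16) + (-5 - 227)/(-228 + 197) = -67*(5 - 16) + (-5 - 227)/(-228 + 197) = -67*(-11) - 232/(-31) = 737 - 232*(-1/31) = 737 + 232/31 = 23079/31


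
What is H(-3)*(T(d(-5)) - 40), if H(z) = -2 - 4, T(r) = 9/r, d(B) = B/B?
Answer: 186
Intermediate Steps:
d(B) = 1
H(z) = -6
H(-3)*(T(d(-5)) - 40) = -6*(9/1 - 40) = -6*(9*1 - 40) = -6*(9 - 40) = -6*(-31) = 186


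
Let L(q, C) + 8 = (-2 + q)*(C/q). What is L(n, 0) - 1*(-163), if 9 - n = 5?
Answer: 155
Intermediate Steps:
n = 4 (n = 9 - 1*5 = 9 - 5 = 4)
L(q, C) = -8 + C*(-2 + q)/q (L(q, C) = -8 + (-2 + q)*(C/q) = -8 + C*(-2 + q)/q)
L(n, 0) - 1*(-163) = (-8 + 0 - 2*0/4) - 1*(-163) = (-8 + 0 - 2*0*¼) + 163 = (-8 + 0 + 0) + 163 = -8 + 163 = 155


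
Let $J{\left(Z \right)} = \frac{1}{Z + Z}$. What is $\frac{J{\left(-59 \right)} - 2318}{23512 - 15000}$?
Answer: $- \frac{39075}{143488} \approx -0.27232$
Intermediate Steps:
$J{\left(Z \right)} = \frac{1}{2 Z}$
$\frac{J{\left(-59 \right)} - 2318}{23512 - 15000} = \frac{\frac{1}{2 \left(-59\right)} - 2318}{23512 - 15000} = \frac{\frac{1}{2} \left(- \frac{1}{59}\right) - 2318}{8512} = \left(- \frac{1}{118} - 2318\right) \frac{1}{8512} = \left(- \frac{273525}{118}\right) \frac{1}{8512} = - \frac{39075}{143488}$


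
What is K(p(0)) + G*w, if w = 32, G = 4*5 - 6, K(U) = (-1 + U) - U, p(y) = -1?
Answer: 447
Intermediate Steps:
K(U) = -1
G = 14 (G = 20 - 6 = 14)
K(p(0)) + G*w = -1 + 14*32 = -1 + 448 = 447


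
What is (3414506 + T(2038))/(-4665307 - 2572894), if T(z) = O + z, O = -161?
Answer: -3416383/7238201 ≈ -0.47199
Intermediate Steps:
T(z) = -161 + z
(3414506 + T(2038))/(-4665307 - 2572894) = (3414506 + (-161 + 2038))/(-4665307 - 2572894) = (3414506 + 1877)/(-7238201) = 3416383*(-1/7238201) = -3416383/7238201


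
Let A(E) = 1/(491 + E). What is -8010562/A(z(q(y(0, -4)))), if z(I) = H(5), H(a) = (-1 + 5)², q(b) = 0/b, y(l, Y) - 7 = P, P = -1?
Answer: -4061354934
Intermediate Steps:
y(l, Y) = 6 (y(l, Y) = 7 - 1 = 6)
q(b) = 0
H(a) = 16 (H(a) = 4² = 16)
z(I) = 16
-8010562/A(z(q(y(0, -4)))) = -8010562/(1/(491 + 16)) = -8010562/(1/507) = -8010562/1/507 = -8010562*507 = -4061354934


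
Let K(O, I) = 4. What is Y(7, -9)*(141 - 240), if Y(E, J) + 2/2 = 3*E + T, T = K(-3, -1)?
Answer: -2376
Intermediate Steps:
T = 4
Y(E, J) = 3 + 3*E (Y(E, J) = -1 + (3*E + 4) = -1 + (4 + 3*E) = 3 + 3*E)
Y(7, -9)*(141 - 240) = (3 + 3*7)*(141 - 240) = (3 + 21)*(-99) = 24*(-99) = -2376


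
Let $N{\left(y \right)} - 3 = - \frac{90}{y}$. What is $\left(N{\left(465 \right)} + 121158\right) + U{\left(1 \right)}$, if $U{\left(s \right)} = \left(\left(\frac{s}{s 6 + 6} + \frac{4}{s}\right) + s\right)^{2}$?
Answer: $\frac{540977191}{4464} \approx 1.2119 \cdot 10^{5}$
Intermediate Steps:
$U{\left(s \right)} = \left(s + \frac{4}{s} + \frac{s}{6 + 6 s}\right)^{2}$ ($U{\left(s \right)} = \left(\left(\frac{s}{6 s + 6} + \frac{4}{s}\right) + s\right)^{2} = \left(\left(\frac{s}{6 + 6 s} + \frac{4}{s}\right) + s\right)^{2} = \left(\left(\frac{4}{s} + \frac{s}{6 + 6 s}\right) + s\right)^{2} = \left(s + \frac{4}{s} + \frac{s}{6 + 6 s}\right)^{2}$)
$N{\left(y \right)} = 3 - \frac{90}{y}$
$\left(N{\left(465 \right)} + 121158\right) + U{\left(1 \right)} = \left(\left(3 - \frac{90}{465}\right) + 121158\right) + \frac{\left(24 + 6 \cdot 1^{3} + 7 \cdot 1^{2} + 24 \cdot 1\right)^{2}}{36 \cdot 1 \left(1 + 1\right)^{2}} = \left(\left(3 - \frac{6}{31}\right) + 121158\right) + \frac{1}{36} \cdot 1 \cdot \frac{1}{4} \left(24 + 6 \cdot 1 + 7 \cdot 1 + 24\right)^{2} = \left(\left(3 - \frac{6}{31}\right) + 121158\right) + \frac{1}{36} \cdot 1 \cdot \frac{1}{4} \left(24 + 6 + 7 + 24\right)^{2} = \left(\frac{87}{31} + 121158\right) + \frac{1}{36} \cdot 1 \cdot \frac{1}{4} \cdot 61^{2} = \frac{3755985}{31} + \frac{1}{36} \cdot 1 \cdot \frac{1}{4} \cdot 3721 = \frac{3755985}{31} + \frac{3721}{144} = \frac{540977191}{4464}$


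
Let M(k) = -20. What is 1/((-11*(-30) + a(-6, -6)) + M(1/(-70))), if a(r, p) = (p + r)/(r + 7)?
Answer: 1/298 ≈ 0.0033557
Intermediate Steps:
a(r, p) = (p + r)/(7 + r)
1/((-11*(-30) + a(-6, -6)) + M(1/(-70))) = 1/((-11*(-30) + (-6 - 6)/(7 - 6)) - 20) = 1/((330 - 12/1) - 20) = 1/((330 + 1*(-12)) - 20) = 1/((330 - 12) - 20) = 1/(318 - 20) = 1/298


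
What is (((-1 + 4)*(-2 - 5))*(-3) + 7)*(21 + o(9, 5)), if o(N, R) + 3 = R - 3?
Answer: 1400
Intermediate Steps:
o(N, R) = -6 + R (o(N, R) = -3 + (R - 3) = -3 + (-3 + R) = -6 + R)
(((-1 + 4)*(-2 - 5))*(-3) + 7)*(21 + o(9, 5)) = (((-1 + 4)*(-2 - 5))*(-3) + 7)*(21 + (-6 + 5)) = ((3*(-7))*(-3) + 7)*(21 - 1) = (-21*(-3) + 7)*20 = (63 + 7)*20 = 70*20 = 1400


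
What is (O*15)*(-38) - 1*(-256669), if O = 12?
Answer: 249829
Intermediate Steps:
(O*15)*(-38) - 1*(-256669) = (12*15)*(-38) - 1*(-256669) = 180*(-38) + 256669 = -6840 + 256669 = 249829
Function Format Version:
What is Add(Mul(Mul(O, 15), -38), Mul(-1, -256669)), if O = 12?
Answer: 249829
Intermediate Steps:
Add(Mul(Mul(O, 15), -38), Mul(-1, -256669)) = Add(Mul(Mul(12, 15), -38), Mul(-1, -256669)) = Add(Mul(180, -38), 256669) = Add(-6840, 256669) = 249829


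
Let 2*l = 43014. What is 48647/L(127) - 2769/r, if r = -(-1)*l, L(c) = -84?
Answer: -348827875/602196 ≈ -579.26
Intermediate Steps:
l = 21507 (l = (½)*43014 = 21507)
r = 21507 (r = -(-1)*21507 = -1*(-21507) = 21507)
48647/L(127) - 2769/r = 48647/(-84) - 2769/21507 = 48647*(-1/84) - 2769*1/21507 = -48647/84 - 923/7169 = -348827875/602196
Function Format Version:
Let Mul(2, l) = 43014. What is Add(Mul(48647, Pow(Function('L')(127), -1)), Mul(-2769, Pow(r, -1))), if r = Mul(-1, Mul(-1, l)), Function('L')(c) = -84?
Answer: Rational(-348827875, 602196) ≈ -579.26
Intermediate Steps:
l = 21507 (l = Mul(Rational(1, 2), 43014) = 21507)
r = 21507 (r = Mul(-1, Mul(-1, 21507)) = Mul(-1, -21507) = 21507)
Add(Mul(48647, Pow(Function('L')(127), -1)), Mul(-2769, Pow(r, -1))) = Add(Mul(48647, Pow(-84, -1)), Mul(-2769, Pow(21507, -1))) = Add(Mul(48647, Rational(-1, 84)), Mul(-2769, Rational(1, 21507))) = Add(Rational(-48647, 84), Rational(-923, 7169)) = Rational(-348827875, 602196)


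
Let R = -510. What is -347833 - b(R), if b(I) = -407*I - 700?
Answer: -554703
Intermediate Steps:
b(I) = -700 - 407*I
-347833 - b(R) = -347833 - (-700 - 407*(-510)) = -347833 - (-700 + 207570) = -347833 - 1*206870 = -347833 - 206870 = -554703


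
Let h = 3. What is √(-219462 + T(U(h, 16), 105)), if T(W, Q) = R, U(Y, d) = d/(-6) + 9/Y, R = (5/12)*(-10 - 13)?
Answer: I*√7900977/6 ≈ 468.48*I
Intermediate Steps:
R = -115/12 (R = (5*(1/12))*(-23) = (5/12)*(-23) = -115/12 ≈ -9.5833)
U(Y, d) = 9/Y - d/6 (U(Y, d) = d*(-⅙) + 9/Y = -d/6 + 9/Y = 9/Y - d/6)
T(W, Q) = -115/12
√(-219462 + T(U(h, 16), 105)) = √(-219462 - 115/12) = √(-2633659/12) = I*√7900977/6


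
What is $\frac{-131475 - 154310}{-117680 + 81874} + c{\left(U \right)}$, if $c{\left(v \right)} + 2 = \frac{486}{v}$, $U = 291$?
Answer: $\frac{26575353}{3473182} \approx 7.6516$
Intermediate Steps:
$c{\left(v \right)} = -2 + \frac{486}{v}$
$\frac{-131475 - 154310}{-117680 + 81874} + c{\left(U \right)} = \frac{-131475 - 154310}{-117680 + 81874} - \left(2 - \frac{486}{291}\right) = - \frac{285785}{-35806} + \left(-2 + 486 \cdot \frac{1}{291}\right) = \left(-285785\right) \left(- \frac{1}{35806}\right) + \left(-2 + \frac{162}{97}\right) = \frac{285785}{35806} - \frac{32}{97} = \frac{26575353}{3473182}$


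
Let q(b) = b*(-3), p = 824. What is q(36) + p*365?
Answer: 300652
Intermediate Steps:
q(b) = -3*b
q(36) + p*365 = -3*36 + 824*365 = -108 + 300760 = 300652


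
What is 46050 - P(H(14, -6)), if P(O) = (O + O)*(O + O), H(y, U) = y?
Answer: 45266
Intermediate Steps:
P(O) = 4*O² (P(O) = (2*O)*(2*O) = 4*O²)
46050 - P(H(14, -6)) = 46050 - 4*14² = 46050 - 4*196 = 46050 - 1*784 = 46050 - 784 = 45266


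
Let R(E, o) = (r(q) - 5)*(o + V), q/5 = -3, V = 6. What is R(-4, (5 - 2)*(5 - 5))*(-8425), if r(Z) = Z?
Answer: 1011000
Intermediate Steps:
q = -15 (q = 5*(-3) = -15)
R(E, o) = -120 - 20*o (R(E, o) = (-15 - 5)*(o + 6) = -20*(6 + o) = -120 - 20*o)
R(-4, (5 - 2)*(5 - 5))*(-8425) = (-120 - 20*(5 - 2)*(5 - 5))*(-8425) = (-120 - 60*0)*(-8425) = (-120 - 20*0)*(-8425) = (-120 + 0)*(-8425) = -120*(-8425) = 1011000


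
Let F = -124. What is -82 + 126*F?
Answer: -15706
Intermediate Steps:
-82 + 126*F = -82 + 126*(-124) = -82 - 15624 = -15706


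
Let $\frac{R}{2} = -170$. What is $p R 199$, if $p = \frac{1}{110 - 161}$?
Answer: $\frac{3980}{3} \approx 1326.7$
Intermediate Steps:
$R = -340$ ($R = 2 \left(-170\right) = -340$)
$p = - \frac{1}{51}$ ($p = \frac{1}{-51} = - \frac{1}{51} \approx -0.019608$)
$p R 199 = \left(- \frac{1}{51}\right) \left(-340\right) 199 = \frac{20}{3} \cdot 199 = \frac{3980}{3}$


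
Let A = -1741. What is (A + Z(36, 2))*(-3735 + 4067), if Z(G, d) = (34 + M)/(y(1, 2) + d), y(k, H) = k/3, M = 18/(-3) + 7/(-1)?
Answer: -575024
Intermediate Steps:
M = -13 (M = 18*(-1/3) + 7*(-1) = -6 - 7 = -13)
y(k, H) = k/3 (y(k, H) = k*(1/3) = k/3)
Z(G, d) = 21/(1/3 + d) (Z(G, d) = (34 - 13)/((1/3)*1 + d) = 21/(1/3 + d))
(A + Z(36, 2))*(-3735 + 4067) = (-1741 + 63/(1 + 3*2))*(-3735 + 4067) = (-1741 + 63/(1 + 6))*332 = (-1741 + 63/7)*332 = (-1741 + 63*(1/7))*332 = (-1741 + 9)*332 = -1732*332 = -575024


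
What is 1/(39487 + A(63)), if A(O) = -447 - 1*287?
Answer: 1/38753 ≈ 2.5804e-5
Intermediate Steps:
A(O) = -734 (A(O) = -447 - 287 = -734)
1/(39487 + A(63)) = 1/(39487 - 734) = 1/38753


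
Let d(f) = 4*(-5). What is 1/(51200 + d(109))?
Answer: 1/51180 ≈ 1.9539e-5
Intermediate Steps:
d(f) = -20
1/(51200 + d(109)) = 1/(51200 - 20) = 1/51180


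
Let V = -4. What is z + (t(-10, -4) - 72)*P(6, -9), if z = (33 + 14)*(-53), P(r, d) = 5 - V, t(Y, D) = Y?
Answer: -3229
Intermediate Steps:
P(r, d) = 9 (P(r, d) = 5 - 1*(-4) = 5 + 4 = 9)
z = -2491 (z = 47*(-53) = -2491)
z + (t(-10, -4) - 72)*P(6, -9) = -2491 + (-10 - 72)*9 = -2491 - 82*9 = -2491 - 738 = -3229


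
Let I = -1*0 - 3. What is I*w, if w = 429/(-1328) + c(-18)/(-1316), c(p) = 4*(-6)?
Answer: 399519/436912 ≈ 0.91442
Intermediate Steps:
c(p) = -24
I = -3 (I = 0 - 3 = -3)
w = -133173/436912 (w = 429/(-1328) - 24/(-1316) = 429*(-1/1328) - 24*(-1/1316) = -429/1328 + 6/329 = -133173/436912 ≈ -0.30481)
I*w = -3*(-133173/436912) = 399519/436912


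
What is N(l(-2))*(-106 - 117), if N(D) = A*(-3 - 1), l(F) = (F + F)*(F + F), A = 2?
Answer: 1784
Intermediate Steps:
l(F) = 4*F² (l(F) = (2*F)*(2*F) = 4*F²)
N(D) = -8 (N(D) = 2*(-3 - 1) = 2*(-4) = -8)
N(l(-2))*(-106 - 117) = -8*(-106 - 117) = -8*(-223) = 1784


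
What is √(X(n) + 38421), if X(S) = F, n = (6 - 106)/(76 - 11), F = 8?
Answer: √38429 ≈ 196.03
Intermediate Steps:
n = -20/13 (n = -100/65 = -100*1/65 = -20/13 ≈ -1.5385)
X(S) = 8
√(X(n) + 38421) = √(8 + 38421) = √38429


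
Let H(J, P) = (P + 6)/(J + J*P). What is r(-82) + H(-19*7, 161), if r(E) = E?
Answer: -1766939/21546 ≈ -82.008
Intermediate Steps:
H(J, P) = (6 + P)/(J + J*P)
r(-82) + H(-19*7, 161) = -82 + (6 + 161)/(((-19*7))*(1 + 161)) = -82 + 167/(-133*162) = -82 - 1/133*1/162*167 = -82 - 167/21546 = -1766939/21546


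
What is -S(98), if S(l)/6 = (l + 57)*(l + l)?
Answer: -182280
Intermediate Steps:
S(l) = 12*l*(57 + l) (S(l) = 6*((l + 57)*(l + l)) = 6*((57 + l)*(2*l)) = 6*(2*l*(57 + l)) = 12*l*(57 + l))
-S(98) = -12*98*(57 + 98) = -12*98*155 = -1*182280 = -182280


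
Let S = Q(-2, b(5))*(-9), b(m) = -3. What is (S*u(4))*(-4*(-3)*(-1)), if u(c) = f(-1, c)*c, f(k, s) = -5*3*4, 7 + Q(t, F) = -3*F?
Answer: -51840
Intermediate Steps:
Q(t, F) = -7 - 3*F
f(k, s) = -60 (f(k, s) = -15*4 = -60)
S = -18 (S = (-7 - 3*(-3))*(-9) = (-7 + 9)*(-9) = 2*(-9) = -18)
u(c) = -60*c
(S*u(4))*(-4*(-3)*(-1)) = (-(-1080)*4)*(-4*(-3)*(-1)) = (-18*(-240))*(12*(-1)) = 4320*(-12) = -51840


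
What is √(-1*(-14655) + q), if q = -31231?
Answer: 8*I*√259 ≈ 128.75*I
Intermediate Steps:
√(-1*(-14655) + q) = √(-1*(-14655) - 31231) = √(14655 - 31231) = √(-16576) = 8*I*√259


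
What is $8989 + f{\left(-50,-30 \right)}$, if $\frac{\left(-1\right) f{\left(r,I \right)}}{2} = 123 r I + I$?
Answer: $-359951$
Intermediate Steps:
$f{\left(r,I \right)} = - 2 I - 246 I r$ ($f{\left(r,I \right)} = - 2 \left(123 r I + I\right) = - 2 \left(123 I r + I\right) = - 2 \left(I + 123 I r\right) = - 2 I - 246 I r$)
$8989 + f{\left(-50,-30 \right)} = 8989 - - 60 \left(1 + 123 \left(-50\right)\right) = 8989 - - 60 \left(1 - 6150\right) = 8989 - \left(-60\right) \left(-6149\right) = 8989 - 368940 = -359951$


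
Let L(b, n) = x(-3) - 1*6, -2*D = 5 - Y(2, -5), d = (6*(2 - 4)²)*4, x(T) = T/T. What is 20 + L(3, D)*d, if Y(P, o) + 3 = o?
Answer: -460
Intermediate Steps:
x(T) = 1
Y(P, o) = -3 + o
d = 96 (d = (6*(-2)²)*4 = (6*4)*4 = 24*4 = 96)
D = -13/2 (D = -(5 - (-3 - 5))/2 = -(5 - 1*(-8))/2 = -(5 + 8)/2 = -½*13 = -13/2 ≈ -6.5000)
L(b, n) = -5 (L(b, n) = 1 - 1*6 = 1 - 6 = -5)
20 + L(3, D)*d = 20 - 5*96 = 20 - 480 = -460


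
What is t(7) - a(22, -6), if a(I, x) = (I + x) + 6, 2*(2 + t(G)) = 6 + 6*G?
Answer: 0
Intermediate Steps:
t(G) = 1 + 3*G (t(G) = -2 + (6 + 6*G)/2 = -2 + (3 + 3*G) = 1 + 3*G)
a(I, x) = 6 + I + x
t(7) - a(22, -6) = (1 + 3*7) - (6 + 22 - 6) = (1 + 21) - 1*22 = 22 - 22 = 0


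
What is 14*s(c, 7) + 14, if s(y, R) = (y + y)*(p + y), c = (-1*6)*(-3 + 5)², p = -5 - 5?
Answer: 22862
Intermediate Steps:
p = -10
c = -24 (c = -6*2² = -6*4 = -24)
s(y, R) = 2*y*(-10 + y) (s(y, R) = (y + y)*(-10 + y) = (2*y)*(-10 + y) = 2*y*(-10 + y))
14*s(c, 7) + 14 = 14*(2*(-24)*(-10 - 24)) + 14 = 14*(2*(-24)*(-34)) + 14 = 14*1632 + 14 = 22848 + 14 = 22862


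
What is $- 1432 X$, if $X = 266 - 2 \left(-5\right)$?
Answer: $-395232$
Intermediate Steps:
$X = 276$ ($X = 266 - -10 = 266 + 10 = 276$)
$- 1432 X = \left(-1432\right) 276 = -395232$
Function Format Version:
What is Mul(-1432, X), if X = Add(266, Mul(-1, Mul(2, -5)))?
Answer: -395232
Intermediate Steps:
X = 276 (X = Add(266, Mul(-1, -10)) = Add(266, 10) = 276)
Mul(-1432, X) = Mul(-1432, 276) = -395232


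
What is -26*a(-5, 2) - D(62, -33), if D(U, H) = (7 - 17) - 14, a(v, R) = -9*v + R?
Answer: -1198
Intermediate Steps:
a(v, R) = R - 9*v
D(U, H) = -24 (D(U, H) = -10 - 14 = -24)
-26*a(-5, 2) - D(62, -33) = -26*(2 - 9*(-5)) - 1*(-24) = -26*(2 + 45) + 24 = -26*47 + 24 = -1222 + 24 = -1198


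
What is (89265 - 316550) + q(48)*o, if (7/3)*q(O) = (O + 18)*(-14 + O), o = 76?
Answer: -1079363/7 ≈ -1.5419e+5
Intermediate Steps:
q(O) = 3*(-14 + O)*(18 + O)/7 (q(O) = 3*((O + 18)*(-14 + O))/7 = 3*((18 + O)*(-14 + O))/7 = 3*((-14 + O)*(18 + O))/7 = 3*(-14 + O)*(18 + O)/7)
(89265 - 316550) + q(48)*o = (89265 - 316550) + (-108 + (3/7)*48² + (12/7)*48)*76 = -227285 + (-108 + (3/7)*2304 + 576/7)*76 = -227285 + (-108 + 6912/7 + 576/7)*76 = -227285 + (6732/7)*76 = -227285 + 511632/7 = -1079363/7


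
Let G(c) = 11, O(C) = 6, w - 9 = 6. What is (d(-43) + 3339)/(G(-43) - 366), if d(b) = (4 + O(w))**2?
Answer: -3439/355 ≈ -9.6873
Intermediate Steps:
w = 15 (w = 9 + 6 = 15)
d(b) = 100 (d(b) = (4 + 6)**2 = 10**2 = 100)
(d(-43) + 3339)/(G(-43) - 366) = (100 + 3339)/(11 - 366) = 3439/(-355) = 3439*(-1/355) = -3439/355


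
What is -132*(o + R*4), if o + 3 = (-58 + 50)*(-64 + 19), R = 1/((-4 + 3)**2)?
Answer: -47652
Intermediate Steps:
R = 1 (R = 1/((-1)**2) = 1/1 = 1)
o = 357 (o = -3 + (-58 + 50)*(-64 + 19) = -3 - 8*(-45) = -3 + 360 = 357)
-132*(o + R*4) = -132*(357 + 1*4) = -132*(357 + 4) = -132*361 = -47652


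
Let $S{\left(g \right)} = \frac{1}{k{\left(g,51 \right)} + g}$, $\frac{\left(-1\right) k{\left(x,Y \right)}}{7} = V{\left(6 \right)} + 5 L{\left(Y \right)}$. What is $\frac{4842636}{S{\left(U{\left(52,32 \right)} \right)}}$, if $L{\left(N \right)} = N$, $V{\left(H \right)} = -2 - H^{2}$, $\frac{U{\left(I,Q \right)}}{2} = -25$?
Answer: $-7598095884$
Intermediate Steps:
$U{\left(I,Q \right)} = -50$ ($U{\left(I,Q \right)} = 2 \left(-25\right) = -50$)
$k{\left(x,Y \right)} = 266 - 35 Y$ ($k{\left(x,Y \right)} = - 7 \left(\left(-2 - 6^{2}\right) + 5 Y\right) = - 7 \left(\left(-2 - 36\right) + 5 Y\right) = - 7 \left(-38 + 5 Y\right) = 266 - 35 Y$)
$S{\left(g \right)} = \frac{1}{-1519 + g}$ ($S{\left(g \right)} = \frac{1}{\left(266 - 1785\right) + g} = \frac{1}{-1519 + g}$)
$\frac{4842636}{S{\left(U{\left(52,32 \right)} \right)}} = \frac{4842636}{\frac{1}{-1519 - 50}} = \frac{4842636}{\frac{1}{-1569}} = \frac{4842636}{- \frac{1}{1569}} = 4842636 \left(-1569\right) = -7598095884$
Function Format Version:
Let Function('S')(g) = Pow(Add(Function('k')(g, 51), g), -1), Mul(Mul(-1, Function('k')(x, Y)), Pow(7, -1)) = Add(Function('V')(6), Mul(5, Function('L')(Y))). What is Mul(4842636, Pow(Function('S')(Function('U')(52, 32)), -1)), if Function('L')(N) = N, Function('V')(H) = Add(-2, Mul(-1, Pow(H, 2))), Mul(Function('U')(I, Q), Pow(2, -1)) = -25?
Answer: -7598095884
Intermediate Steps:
Function('U')(I, Q) = -50 (Function('U')(I, Q) = Mul(2, -25) = -50)
Function('k')(x, Y) = Add(266, Mul(-35, Y)) (Function('k')(x, Y) = Mul(-7, Add(Add(-2, Mul(-1, Pow(6, 2))), Mul(5, Y))) = Mul(-7, Add(Add(-2, Mul(-1, 36)), Mul(5, Y))) = Mul(-7, Add(Add(-2, -36), Mul(5, Y))) = Mul(-7, Add(-38, Mul(5, Y))) = Add(266, Mul(-35, Y)))
Function('S')(g) = Pow(Add(-1519, g), -1) (Function('S')(g) = Pow(Add(Add(266, Mul(-35, 51)), g), -1) = Pow(Add(Add(266, -1785), g), -1) = Pow(Add(-1519, g), -1))
Mul(4842636, Pow(Function('S')(Function('U')(52, 32)), -1)) = Mul(4842636, Pow(Pow(Add(-1519, -50), -1), -1)) = Mul(4842636, Pow(Pow(-1569, -1), -1)) = Mul(4842636, Pow(Rational(-1, 1569), -1)) = Mul(4842636, -1569) = -7598095884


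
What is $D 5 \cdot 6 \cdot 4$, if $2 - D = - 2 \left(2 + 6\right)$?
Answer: $2160$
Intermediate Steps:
$D = 18$ ($D = 2 - - 2 \left(2 + 6\right) = 2 - \left(-2\right) 8 = 2 - -16 = 2 + 16 = 18$)
$D 5 \cdot 6 \cdot 4 = 18 \cdot 5 \cdot 6 \cdot 4 = 90 \cdot 24 = 2160$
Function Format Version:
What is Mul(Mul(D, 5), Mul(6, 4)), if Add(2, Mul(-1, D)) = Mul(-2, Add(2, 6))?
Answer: 2160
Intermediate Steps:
D = 18 (D = Add(2, Mul(-1, Mul(-2, Add(2, 6)))) = Add(2, Mul(-1, Mul(-2, 8))) = Add(2, Mul(-1, -16)) = Add(2, 16) = 18)
Mul(Mul(D, 5), Mul(6, 4)) = Mul(Mul(18, 5), Mul(6, 4)) = Mul(90, 24) = 2160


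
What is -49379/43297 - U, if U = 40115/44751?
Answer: -3946618784/1937584047 ≈ -2.0369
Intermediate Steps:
U = 40115/44751 (U = 40115*(1/44751) = 40115/44751 ≈ 0.89640)
-49379/43297 - U = -49379/43297 - 1*40115/44751 = -49379*1/43297 - 40115/44751 = -49379/43297 - 40115/44751 = -3946618784/1937584047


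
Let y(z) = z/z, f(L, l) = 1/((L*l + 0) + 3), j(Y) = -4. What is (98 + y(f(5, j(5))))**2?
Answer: 9801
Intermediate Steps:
f(L, l) = 1/(3 + L*l) (f(L, l) = 1/(L*l + 3) = 1/(3 + L*l))
y(z) = 1
(98 + y(f(5, j(5))))**2 = (98 + 1)**2 = 99**2 = 9801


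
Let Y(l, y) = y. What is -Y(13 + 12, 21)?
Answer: -21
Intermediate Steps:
-Y(13 + 12, 21) = -1*21 = -21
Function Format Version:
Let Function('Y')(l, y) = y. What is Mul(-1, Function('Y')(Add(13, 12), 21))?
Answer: -21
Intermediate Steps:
Mul(-1, Function('Y')(Add(13, 12), 21)) = Mul(-1, 21) = -21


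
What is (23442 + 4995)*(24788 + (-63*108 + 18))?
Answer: 511922874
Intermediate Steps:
(23442 + 4995)*(24788 + (-63*108 + 18)) = 28437*(24788 + (-6804 + 18)) = 28437*(24788 - 6786) = 28437*18002 = 511922874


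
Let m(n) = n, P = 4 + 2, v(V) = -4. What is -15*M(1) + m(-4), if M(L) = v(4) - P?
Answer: 146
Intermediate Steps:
P = 6
M(L) = -10 (M(L) = -4 - 1*6 = -4 - 6 = -10)
-15*M(1) + m(-4) = -15*(-10) - 4 = 150 - 4 = 146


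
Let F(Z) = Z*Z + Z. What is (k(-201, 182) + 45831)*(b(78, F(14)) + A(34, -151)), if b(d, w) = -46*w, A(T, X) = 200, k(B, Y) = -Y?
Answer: -431839540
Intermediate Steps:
F(Z) = Z + Z**2 (F(Z) = Z**2 + Z = Z + Z**2)
(k(-201, 182) + 45831)*(b(78, F(14)) + A(34, -151)) = (-1*182 + 45831)*(-644*(1 + 14) + 200) = (-182 + 45831)*(-644*15 + 200) = 45649*(-46*210 + 200) = 45649*(-9660 + 200) = 45649*(-9460) = -431839540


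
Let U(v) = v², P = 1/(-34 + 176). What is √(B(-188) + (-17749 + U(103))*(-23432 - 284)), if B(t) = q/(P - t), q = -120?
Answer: 2048*√3197143730/8899 ≈ 13013.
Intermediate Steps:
P = 1/142 ≈ 0.0070423
B(t) = -120/(1/142 - t)
√(B(-188) + (-17749 + U(103))*(-23432 - 284)) = √(17040/(-1 + 142*(-188)) + (-17749 + 103²)*(-23432 - 284)) = √(17040/(-1 - 26696) + (-17749 + 10609)*(-23716)) = √(17040/(-26697) - 7140*(-23716)) = √(17040*(-1/26697) + 169332240) = √(-5680/8899 + 169332240) = √(1506887598080/8899) = 2048*√3197143730/8899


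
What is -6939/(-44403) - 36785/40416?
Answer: -450972577/598197216 ≈ -0.75389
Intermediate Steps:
-6939/(-44403) - 36785/40416 = -6939*(-1/44403) - 36785*1/40416 = 2313/14801 - 36785/40416 = -450972577/598197216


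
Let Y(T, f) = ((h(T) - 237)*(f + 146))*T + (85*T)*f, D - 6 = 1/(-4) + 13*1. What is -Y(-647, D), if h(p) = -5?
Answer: -99057641/4 ≈ -2.4764e+7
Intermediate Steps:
D = 75/4 (D = 6 + (1/(-4) + 13*1) = 6 + (-1/4 + 13) = 6 + 51/4 = 75/4 ≈ 18.750)
Y(T, f) = T*(-35332 - 242*f) + 85*T*f (Y(T, f) = ((-5 - 237)*(f + 146))*T + (85*T)*f = (-242*(146 + f))*T + 85*T*f = (-35332 - 242*f)*T + 85*T*f = T*(-35332 - 242*f) + 85*T*f)
-Y(-647, D) = -(-1)*(-647)*(35332 + 157*(75/4)) = -(-1)*(-647)*(35332 + 11775/4) = -(-1)*(-647)*153103/4 = -1*99057641/4 = -99057641/4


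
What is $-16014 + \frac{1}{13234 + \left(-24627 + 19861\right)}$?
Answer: $- \frac{135606551}{8468} \approx -16014.0$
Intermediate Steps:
$-16014 + \frac{1}{13234 + \left(-24627 + 19861\right)} = -16014 + \frac{1}{13234 - 4766} = -16014 + \frac{1}{8468} = - \frac{135606551}{8468}$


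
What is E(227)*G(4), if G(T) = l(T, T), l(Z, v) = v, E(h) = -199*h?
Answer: -180692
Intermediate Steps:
G(T) = T
E(227)*G(4) = -199*227*4 = -45173*4 = -180692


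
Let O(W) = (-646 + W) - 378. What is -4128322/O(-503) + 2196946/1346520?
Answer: 309012381999/114229780 ≈ 2705.2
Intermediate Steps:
O(W) = -1024 + W
-4128322/O(-503) + 2196946/1346520 = -4128322/(-1024 - 503) + 2196946/1346520 = -4128322/(-1527) + 2196946*(1/1346520) = -4128322*(-1/1527) + 1098473/673260 = 4128322/1527 + 1098473/673260 = 309012381999/114229780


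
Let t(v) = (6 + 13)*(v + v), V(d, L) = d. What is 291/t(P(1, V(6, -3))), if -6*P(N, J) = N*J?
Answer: -291/38 ≈ -7.6579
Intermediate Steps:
P(N, J) = -J*N/6 (P(N, J) = -N*J/6 = -J*N/6)
t(v) = 38*v (t(v) = 19*(2*v) = 38*v)
291/t(P(1, V(6, -3))) = 291/((38*(-⅙*6*1))) = 291/((38*(-1))) = 291/(-38) = 291*(-1/38) = -291/38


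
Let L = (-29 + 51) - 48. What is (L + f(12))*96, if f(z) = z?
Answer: -1344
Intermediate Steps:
L = -26 (L = 22 - 48 = -26)
(L + f(12))*96 = (-26 + 12)*96 = -14*96 = -1344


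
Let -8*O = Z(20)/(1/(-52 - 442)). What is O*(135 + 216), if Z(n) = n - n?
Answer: 0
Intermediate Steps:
Z(n) = 0
O = 0 (O = -0/(1/(-52 - 442)) = -0/(1/(-494)) = -0/(-1/494) = -0*(-494) = -⅛*0 = 0)
O*(135 + 216) = 0*(135 + 216) = 0*351 = 0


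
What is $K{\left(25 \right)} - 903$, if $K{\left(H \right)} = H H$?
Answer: $-278$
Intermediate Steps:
$K{\left(H \right)} = H^{2}$
$K{\left(25 \right)} - 903 = 25^{2} - 903 = 625 - 903 = -278$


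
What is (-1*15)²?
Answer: 225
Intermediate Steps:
(-1*15)² = (-15)² = 225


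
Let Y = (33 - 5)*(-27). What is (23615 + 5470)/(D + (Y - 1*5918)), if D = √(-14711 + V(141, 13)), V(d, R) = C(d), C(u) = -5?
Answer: -97056645/22278496 - 29085*I*√3679/22278496 ≈ -4.3565 - 0.079186*I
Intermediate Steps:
Y = -756 (Y = 28*(-27) = -756)
V(d, R) = -5
D = 2*I*√3679 (D = √(-14711 - 5) = √(-14716) = 2*I*√3679 ≈ 121.31*I)
(23615 + 5470)/(D + (Y - 1*5918)) = (23615 + 5470)/(2*I*√3679 + (-756 - 1*5918)) = 29085/(2*I*√3679 + (-756 - 5918)) = 29085/(2*I*√3679 - 6674) = 29085/(-6674 + 2*I*√3679)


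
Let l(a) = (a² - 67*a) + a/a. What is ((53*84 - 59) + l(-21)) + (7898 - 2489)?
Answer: 11651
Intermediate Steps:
l(a) = 1 + a² - 67*a (l(a) = (a² - 67*a) + 1 = 1 + a² - 67*a)
((53*84 - 59) + l(-21)) + (7898 - 2489) = ((53*84 - 59) + (1 + (-21)² - 67*(-21))) + (7898 - 2489) = ((4452 - 59) + (1 + 441 + 1407)) + 5409 = (4393 + 1849) + 5409 = 6242 + 5409 = 11651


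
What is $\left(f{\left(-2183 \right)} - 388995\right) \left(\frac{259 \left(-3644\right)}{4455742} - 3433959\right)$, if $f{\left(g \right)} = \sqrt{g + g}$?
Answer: $\frac{2975974405609027065}{2227871} - \frac{7650418143187 i \sqrt{4366}}{2227871} \approx 1.3358 \cdot 10^{12} - 2.269 \cdot 10^{8} i$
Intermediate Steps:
$f{\left(g \right)} = \sqrt{2} \sqrt{g}$ ($f{\left(g \right)} = \sqrt{2 g} = \sqrt{2} \sqrt{g}$)
$\left(f{\left(-2183 \right)} - 388995\right) \left(\frac{259 \left(-3644\right)}{4455742} - 3433959\right) = \left(\sqrt{2} \sqrt{-2183} - 388995\right) \left(\frac{259 \left(-3644\right)}{4455742} - 3433959\right) = \left(\sqrt{2} i \sqrt{2183} - 388995\right) \left(\left(-943796\right) \frac{1}{4455742} - 3433959\right) = \left(i \sqrt{4366} - 388995\right) \left(- \frac{471898}{2227871} - 3433959\right) = \left(-388995 + i \sqrt{4366}\right) \left(- \frac{7650418143187}{2227871}\right) = \frac{2975974405609027065}{2227871} - \frac{7650418143187 i \sqrt{4366}}{2227871}$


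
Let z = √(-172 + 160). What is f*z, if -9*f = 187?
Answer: -374*I*√3/9 ≈ -71.976*I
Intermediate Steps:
f = -187/9 (f = -⅑*187 = -187/9 ≈ -20.778)
z = 2*I*√3 (z = √(-12) = 2*I*√3 ≈ 3.4641*I)
f*z = -374*I*√3/9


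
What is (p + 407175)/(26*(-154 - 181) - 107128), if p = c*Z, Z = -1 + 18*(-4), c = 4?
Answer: -406883/115838 ≈ -3.5125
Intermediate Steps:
Z = -73 (Z = -1 - 72 = -73)
p = -292 (p = 4*(-73) = -292)
(p + 407175)/(26*(-154 - 181) - 107128) = (-292 + 407175)/(26*(-154 - 181) - 107128) = 406883/(26*(-335) - 107128) = 406883/(-8710 - 107128) = 406883/(-115838) = 406883*(-1/115838) = -406883/115838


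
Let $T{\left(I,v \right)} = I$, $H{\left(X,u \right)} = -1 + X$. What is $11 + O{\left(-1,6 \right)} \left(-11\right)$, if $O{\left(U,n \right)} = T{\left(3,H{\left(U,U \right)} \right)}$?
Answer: $-22$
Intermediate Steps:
$O{\left(U,n \right)} = 3$
$11 + O{\left(-1,6 \right)} \left(-11\right) = 11 + 3 \left(-11\right) = 11 - 33 = -22$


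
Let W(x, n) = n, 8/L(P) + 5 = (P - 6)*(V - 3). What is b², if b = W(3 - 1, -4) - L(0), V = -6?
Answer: 41616/2401 ≈ 17.333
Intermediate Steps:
L(P) = 8/(49 - 9*P) (L(P) = 8/(-5 + (P - 6)*(-6 - 3)) = 8/(-5 + (-6 + P)*(-9)) = 8/(-5 + (54 - 9*P)) = 8/(49 - 9*P))
b = -204/49 (b = -4 - 8/(49 - 9*0) = -4 - 8/(49 + 0) = -4 - 8/49 = -204/49 ≈ -4.1633)
b² = (-204/49)² = 41616/2401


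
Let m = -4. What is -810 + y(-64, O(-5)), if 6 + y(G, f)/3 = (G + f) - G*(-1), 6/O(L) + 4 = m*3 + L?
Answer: -8490/7 ≈ -1212.9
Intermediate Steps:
O(L) = 6/(-16 + L) (O(L) = 6/(-4 + (-4*3 + L)) = 6/(-4 + (-12 + L)) = 6/(-16 + L))
y(G, f) = -18 + 3*f + 6*G (y(G, f) = -18 + 3*((G + f) - G*(-1)) = -18 + 3*((G + f) + G) = -18 + 3*(f + 2*G) = -18 + (3*f + 6*G) = -18 + 3*f + 6*G)
-810 + y(-64, O(-5)) = -810 + (-18 + 3*(6/(-16 - 5)) + 6*(-64)) = -810 + (-18 + 3*(6/(-21)) - 384) = -810 + (-18 + 3*(6*(-1/21)) - 384) = -810 + (-18 + 3*(-2/7) - 384) = -810 + (-18 - 6/7 - 384) = -810 - 2820/7 = -8490/7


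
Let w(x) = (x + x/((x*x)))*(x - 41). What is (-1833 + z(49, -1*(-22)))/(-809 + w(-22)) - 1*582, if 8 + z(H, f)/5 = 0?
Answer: -7465780/12757 ≈ -585.23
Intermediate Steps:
z(H, f) = -40 (z(H, f) = -40 + 5*0 = -40 + 0 = -40)
w(x) = (-41 + x)*(x + 1/x) (w(x) = (x + x/(x²))*(-41 + x) = (x + x/x²)*(-41 + x) = (x + 1/x)*(-41 + x) = (-41 + x)*(x + 1/x))
(-1833 + z(49, -1*(-22)))/(-809 + w(-22)) - 1*582 = (-1833 - 40)/(-809 + (1 + (-22)² - 41*(-22) - 41/(-22))) - 1*582 = -1873/(-809 + (1 + 484 + 902 - 41*(-1/22))) - 582 = -1873/(-809 + (1 + 484 + 902 + 41/22)) - 582 = -1873/(-809 + 30555/22) - 582 = -1873/12757/22 - 582 = -1873*22/12757 - 582 = -41206/12757 - 582 = -7465780/12757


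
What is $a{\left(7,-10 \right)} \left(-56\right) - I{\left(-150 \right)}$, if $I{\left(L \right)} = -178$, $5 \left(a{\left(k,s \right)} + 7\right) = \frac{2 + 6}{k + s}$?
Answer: $\frac{8998}{15} \approx 599.87$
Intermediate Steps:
$a{\left(k,s \right)} = -7 + \frac{8}{5 \left(k + s\right)}$ ($a{\left(k,s \right)} = -7 + \frac{\left(2 + 6\right) \frac{1}{k + s}}{5} = -7 + \frac{8 \frac{1}{k + s}}{5} = -7 + \frac{8}{5 \left(k + s\right)}$)
$a{\left(7,-10 \right)} \left(-56\right) - I{\left(-150 \right)} = \frac{\frac{8}{5} - 49 - -70}{7 - 10} \left(-56\right) - -178 = \frac{\frac{8}{5} - 49 + 70}{-3} \left(-56\right) + 178 = \left(- \frac{1}{3}\right) \frac{113}{5} \left(-56\right) + 178 = \left(- \frac{113}{15}\right) \left(-56\right) + 178 = \frac{6328}{15} + 178 = \frac{8998}{15}$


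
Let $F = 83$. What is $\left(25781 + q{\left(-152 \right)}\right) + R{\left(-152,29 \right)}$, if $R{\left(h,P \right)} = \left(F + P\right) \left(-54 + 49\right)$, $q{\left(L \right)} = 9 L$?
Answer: $23853$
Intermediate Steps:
$R{\left(h,P \right)} = -415 - 5 P$ ($R{\left(h,P \right)} = \left(83 + P\right) \left(-54 + 49\right) = \left(83 + P\right) \left(-5\right) = -415 - 5 P$)
$\left(25781 + q{\left(-152 \right)}\right) + R{\left(-152,29 \right)} = \left(25781 + 9 \left(-152\right)\right) - 560 = \left(25781 - 1368\right) - 560 = 24413 - 560 = 23853$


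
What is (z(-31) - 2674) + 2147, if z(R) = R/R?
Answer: -526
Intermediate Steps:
z(R) = 1
(z(-31) - 2674) + 2147 = (1 - 2674) + 2147 = -2673 + 2147 = -526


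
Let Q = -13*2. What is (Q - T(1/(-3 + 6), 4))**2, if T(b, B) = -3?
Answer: 529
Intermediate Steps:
Q = -26
(Q - T(1/(-3 + 6), 4))**2 = (-26 - 1*(-3))**2 = (-26 + 3)**2 = (-23)**2 = 529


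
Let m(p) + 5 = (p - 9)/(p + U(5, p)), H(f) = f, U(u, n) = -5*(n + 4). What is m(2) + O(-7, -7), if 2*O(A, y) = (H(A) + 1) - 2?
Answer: -35/4 ≈ -8.7500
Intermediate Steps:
U(u, n) = -20 - 5*n (U(u, n) = -5*(4 + n) = -20 - 5*n)
O(A, y) = -1/2 + A/2 (O(A, y) = ((A + 1) - 2)/2 = ((1 + A) - 2)/2 = (-1 + A)/2 = -1/2 + A/2)
m(p) = -5 + (-9 + p)/(-20 - 4*p) (m(p) = -5 + (p - 9)/(p + (-20 - 5*p)) = -5 + (-9 + p)/(-20 - 4*p))
m(2) + O(-7, -7) = 7*(-13 - 3*2)/(4*(5 + 2)) + (-1/2 + (1/2)*(-7)) = (7/4)*(-13 - 6)/7 + (-1/2 - 7/2) = (7/4)*(1/7)*(-19) - 4 = -19/4 - 4 = -35/4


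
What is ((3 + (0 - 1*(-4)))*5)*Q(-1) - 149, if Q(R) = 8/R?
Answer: -429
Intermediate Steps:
((3 + (0 - 1*(-4)))*5)*Q(-1) - 149 = ((3 + (0 - 1*(-4)))*5)*(8/(-1)) - 149 = ((3 + (0 + 4))*5)*(8*(-1)) - 149 = ((3 + 4)*5)*(-8) - 149 = (7*5)*(-8) - 149 = 35*(-8) - 149 = -280 - 149 = -429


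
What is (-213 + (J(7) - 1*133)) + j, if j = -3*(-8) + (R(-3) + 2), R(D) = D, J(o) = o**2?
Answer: -274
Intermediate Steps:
j = 23 (j = -3*(-8) + (-3 + 2) = 24 - 1 = 23)
(-213 + (J(7) - 1*133)) + j = (-213 + (7**2 - 1*133)) + 23 = (-213 + (49 - 133)) + 23 = (-213 - 84) + 23 = -297 + 23 = -274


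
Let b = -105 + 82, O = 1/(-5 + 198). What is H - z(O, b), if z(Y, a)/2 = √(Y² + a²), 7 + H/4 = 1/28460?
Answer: -199219/7115 - 2*√19704722/193 ≈ -74.000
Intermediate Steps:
O = 1/193 ≈ 0.0051813
H = -199219/7115 (H = -28 + 4/28460 = -28 + 4*(1/28460) = -28 + 1/7115 = -199219/7115 ≈ -28.000)
b = -23
z(Y, a) = 2*√(Y² + a²)
H - z(O, b) = -199219/7115 - 2*√((1/193)² + (-23)²) = -199219/7115 - 2*√(1/37249 + 529) = -199219/7115 - 2*√(19704722/37249) = -199219/7115 - 2*√19704722/193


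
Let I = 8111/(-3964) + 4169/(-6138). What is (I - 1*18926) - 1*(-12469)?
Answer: -7144172039/1105956 ≈ -6459.7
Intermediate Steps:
I = -3014147/1105956 (I = 8111*(-1/3964) + 4169*(-1/6138) = -8111/3964 - 379/558 = -3014147/1105956 ≈ -2.7254)
(I - 1*18926) - 1*(-12469) = (-3014147/1105956 - 1*18926) - 1*(-12469) = (-3014147/1105956 - 18926) + 12469 = -20934337403/1105956 + 12469 = -7144172039/1105956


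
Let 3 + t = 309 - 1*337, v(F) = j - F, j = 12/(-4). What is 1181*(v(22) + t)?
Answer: -66136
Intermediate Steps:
j = -3 (j = 12*(-¼) = -3)
v(F) = -3 - F
t = -31 (t = -3 + (309 - 1*337) = -3 + (309 - 337) = -3 - 28 = -31)
1181*(v(22) + t) = 1181*((-3 - 1*22) - 31) = 1181*((-3 - 22) - 31) = 1181*(-25 - 31) = 1181*(-56) = -66136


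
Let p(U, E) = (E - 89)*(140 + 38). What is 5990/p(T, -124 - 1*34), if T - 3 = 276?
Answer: -2995/21983 ≈ -0.13624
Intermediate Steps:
T = 279 (T = 3 + 276 = 279)
p(U, E) = -15842 + 178*E (p(U, E) = (-89 + E)*178 = -15842 + 178*E)
5990/p(T, -124 - 1*34) = 5990/(-15842 + 178*(-124 - 1*34)) = 5990/(-15842 + 178*(-124 - 34)) = 5990/(-15842 + 178*(-158)) = 5990/(-15842 - 28124) = 5990/(-43966) = 5990*(-1/43966) = -2995/21983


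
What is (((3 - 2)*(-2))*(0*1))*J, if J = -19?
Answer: 0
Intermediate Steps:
(((3 - 2)*(-2))*(0*1))*J = (((3 - 2)*(-2))*(0*1))*(-19) = ((1*(-2))*0)*(-19) = -2*0*(-19) = 0*(-19) = 0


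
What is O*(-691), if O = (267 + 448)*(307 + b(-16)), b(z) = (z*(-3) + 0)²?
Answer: -1290003715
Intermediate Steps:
b(z) = 9*z² (b(z) = (-3*z + 0)² = (-3*z)² = 9*z²)
O = 1866865 (O = (267 + 448)*(307 + 9*(-16)²) = 715*(307 + 9*256) = 715*(307 + 2304) = 715*2611 = 1866865)
O*(-691) = 1866865*(-691) = -1290003715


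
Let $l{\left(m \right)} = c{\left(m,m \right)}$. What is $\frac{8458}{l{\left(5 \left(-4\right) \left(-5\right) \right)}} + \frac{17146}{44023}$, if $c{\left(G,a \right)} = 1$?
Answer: $\frac{372363680}{44023} \approx 8458.4$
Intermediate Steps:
$l{\left(m \right)} = 1$
$\frac{8458}{l{\left(5 \left(-4\right) \left(-5\right) \right)}} + \frac{17146}{44023} = \frac{8458}{1} + \frac{17146}{44023} = 8458 \cdot 1 + 17146 \cdot \frac{1}{44023} = 8458 + \frac{17146}{44023} = \frac{372363680}{44023}$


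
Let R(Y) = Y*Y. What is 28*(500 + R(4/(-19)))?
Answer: 5054448/361 ≈ 14001.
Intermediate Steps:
R(Y) = Y²
28*(500 + R(4/(-19))) = 28*(500 + (4/(-19))²) = 28*(500 + (4*(-1/19))²) = 28*(500 + (-4/19)²) = 28*(500 + 16/361) = 28*(180516/361) = 5054448/361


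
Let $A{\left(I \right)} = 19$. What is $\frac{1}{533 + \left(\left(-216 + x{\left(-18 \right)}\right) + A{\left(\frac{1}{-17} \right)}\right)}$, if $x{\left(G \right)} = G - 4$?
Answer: $\frac{1}{314} \approx 0.0031847$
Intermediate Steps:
$x{\left(G \right)} = -4 + G$
$\frac{1}{533 + \left(\left(-216 + x{\left(-18 \right)}\right) + A{\left(\frac{1}{-17} \right)}\right)} = \frac{1}{533 + \left(\left(-216 - 22\right) + 19\right)} = \frac{1}{533 + \left(-238 + 19\right)} = \frac{1}{533 - 219} = \frac{1}{314}$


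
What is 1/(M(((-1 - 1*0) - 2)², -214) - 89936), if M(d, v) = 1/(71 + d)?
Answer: -80/7194879 ≈ -1.1119e-5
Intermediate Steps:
1/(M(((-1 - 1*0) - 2)², -214) - 89936) = 1/(1/(71 + ((-1 - 1*0) - 2)²) - 89936) = 1/(1/(71 + ((-1 + 0) - 2)²) - 89936) = 1/(1/(71 + (-1 - 2)²) - 89936) = 1/(1/(71 + (-3)²) - 89936) = 1/(1/(71 + 9) - 89936) = 1/(1/80 - 89936) = 1/(-7194879/80) = -80/7194879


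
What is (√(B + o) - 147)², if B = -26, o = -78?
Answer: 21505 - 588*I*√26 ≈ 21505.0 - 2998.2*I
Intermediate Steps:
(√(B + o) - 147)² = (√(-26 - 78) - 147)² = (√(-104) - 147)² = (2*I*√26 - 147)² = (-147 + 2*I*√26)²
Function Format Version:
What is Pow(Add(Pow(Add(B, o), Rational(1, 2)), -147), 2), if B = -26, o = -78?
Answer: Add(21505, Mul(-588, I, Pow(26, Rational(1, 2)))) ≈ Add(21505., Mul(-2998.2, I))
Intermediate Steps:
Pow(Add(Pow(Add(B, o), Rational(1, 2)), -147), 2) = Pow(Add(Pow(Add(-26, -78), Rational(1, 2)), -147), 2) = Pow(Add(Pow(-104, Rational(1, 2)), -147), 2) = Pow(Add(Mul(2, I, Pow(26, Rational(1, 2))), -147), 2) = Pow(Add(-147, Mul(2, I, Pow(26, Rational(1, 2)))), 2)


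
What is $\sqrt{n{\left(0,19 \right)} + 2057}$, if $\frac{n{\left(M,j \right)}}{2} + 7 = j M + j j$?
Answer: $\sqrt{2765} \approx 52.583$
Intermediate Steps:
$n{\left(M,j \right)} = -14 + 2 j^{2} + 2 M j$ ($n{\left(M,j \right)} = -14 + 2 \left(j M + j j\right) = -14 + 2 \left(M j + j^{2}\right) = -14 + 2 \left(j^{2} + M j\right) = -14 + \left(2 j^{2} + 2 M j\right) = -14 + 2 j^{2} + 2 M j$)
$\sqrt{n{\left(0,19 \right)} + 2057} = \sqrt{\left(-14 + 2 \cdot 19^{2} + 2 \cdot 0 \cdot 19\right) + 2057} = \sqrt{\left(-14 + 2 \cdot 361 + 0\right) + 2057} = \sqrt{\left(-14 + 722 + 0\right) + 2057} = \sqrt{708 + 2057} = \sqrt{2765}$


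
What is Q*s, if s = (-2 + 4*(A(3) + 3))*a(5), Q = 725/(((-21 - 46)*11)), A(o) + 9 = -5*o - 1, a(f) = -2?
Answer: -130500/737 ≈ -177.07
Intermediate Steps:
A(o) = -10 - 5*o (A(o) = -9 + (-5*o - 1) = -9 + (-1 - 5*o) = -10 - 5*o)
Q = -725/737 (Q = 725/((-67*11)) = 725/(-737) = 725*(-1/737) = -725/737 ≈ -0.98372)
s = 180 (s = (-2 + 4*((-10 - 5*3) + 3))*(-2) = (-2 + 4*((-10 - 15) + 3))*(-2) = (-2 + 4*(-25 + 3))*(-2) = (-2 + 4*(-22))*(-2) = (-2 - 88)*(-2) = -90*(-2) = 180)
Q*s = -725/737*180 = -130500/737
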